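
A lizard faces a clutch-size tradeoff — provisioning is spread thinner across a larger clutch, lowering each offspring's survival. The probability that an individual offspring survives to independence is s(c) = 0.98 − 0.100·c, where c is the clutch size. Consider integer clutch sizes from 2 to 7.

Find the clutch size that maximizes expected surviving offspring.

5

Expected surviving offspring = c × s(c):
  c=2: 2 × 0.780 = 1.560
  c=3: 3 × 0.680 = 2.040
  c=4: 4 × 0.580 = 2.320
  c=5: 5 × 0.480 = 2.400
  c=6: 6 × 0.380 = 2.280
  c=7: 7 × 0.280 = 1.960
Maximum at c = 5 (2.400 surviving offspring).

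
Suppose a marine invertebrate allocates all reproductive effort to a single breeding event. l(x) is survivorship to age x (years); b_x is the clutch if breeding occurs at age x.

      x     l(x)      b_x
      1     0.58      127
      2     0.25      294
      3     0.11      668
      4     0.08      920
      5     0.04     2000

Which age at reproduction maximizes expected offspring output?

Expected offspring if breeding at age x = l(x) × b_x:
  age 1: 0.58 × 127 = 73.660
  age 2: 0.25 × 294 = 73.500
  age 3: 0.11 × 668 = 73.480
  age 4: 0.08 × 920 = 73.600
  age 5: 0.04 × 2000 = 80.000
Maximum at age 5 (80.000).

5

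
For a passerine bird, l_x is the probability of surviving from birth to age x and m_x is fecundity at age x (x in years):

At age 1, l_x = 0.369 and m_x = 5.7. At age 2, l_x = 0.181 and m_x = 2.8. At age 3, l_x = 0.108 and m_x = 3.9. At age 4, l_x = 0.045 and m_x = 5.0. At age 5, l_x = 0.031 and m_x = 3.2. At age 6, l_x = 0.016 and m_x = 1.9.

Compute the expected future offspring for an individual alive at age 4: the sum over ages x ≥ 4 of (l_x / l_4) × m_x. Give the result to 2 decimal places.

l_4 = 0.045. Conditional survival from age 4 to x is l_x / l_4.
  x=4: (0.045/0.045) × 5.0 = 5.0000
  x=5: (0.031/0.045) × 3.2 = 2.2044
  x=6: (0.016/0.045) × 1.9 = 0.6756
Sum = 5.0000 + 2.2044 + 0.6756 = 7.8800

7.88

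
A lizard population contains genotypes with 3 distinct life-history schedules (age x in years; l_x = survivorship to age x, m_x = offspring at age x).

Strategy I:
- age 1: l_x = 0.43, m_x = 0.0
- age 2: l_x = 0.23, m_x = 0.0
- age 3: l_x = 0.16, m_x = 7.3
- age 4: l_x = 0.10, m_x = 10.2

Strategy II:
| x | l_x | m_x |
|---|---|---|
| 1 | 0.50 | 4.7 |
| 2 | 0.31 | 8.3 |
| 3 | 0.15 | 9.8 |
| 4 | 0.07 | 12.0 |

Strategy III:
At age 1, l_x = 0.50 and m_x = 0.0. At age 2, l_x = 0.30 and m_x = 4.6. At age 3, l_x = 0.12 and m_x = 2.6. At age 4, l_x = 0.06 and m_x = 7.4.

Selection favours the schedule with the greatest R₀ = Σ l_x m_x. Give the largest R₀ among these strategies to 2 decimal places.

Strategy I: R₀ = 0.43×0.0 + 0.23×0.0 + 0.16×7.3 + 0.10×10.2 = 2.1880
Strategy II: R₀ = 0.50×4.7 + 0.31×8.3 + 0.15×9.8 + 0.07×12.0 = 7.2330
Strategy III: R₀ = 0.50×0.0 + 0.30×4.6 + 0.12×2.6 + 0.06×7.4 = 2.1360
Highest R₀: strategy II with 7.2330.

7.23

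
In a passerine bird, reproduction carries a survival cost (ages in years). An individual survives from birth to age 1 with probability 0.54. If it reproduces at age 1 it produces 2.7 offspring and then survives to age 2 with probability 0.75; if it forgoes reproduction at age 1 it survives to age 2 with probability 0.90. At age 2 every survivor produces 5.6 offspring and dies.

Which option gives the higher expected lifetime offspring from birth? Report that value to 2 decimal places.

3.73

breed at age 1: R₀ = 0.54 × (2.7 + 0.75 × 5.6) = 0.54 × 6.9000 = 3.7260
delay to age 2: R₀ = 0.54 × (0.90 × 5.6) = 0.54 × 5.0400 = 2.7216
Higher: breed at age 1 (3.7260).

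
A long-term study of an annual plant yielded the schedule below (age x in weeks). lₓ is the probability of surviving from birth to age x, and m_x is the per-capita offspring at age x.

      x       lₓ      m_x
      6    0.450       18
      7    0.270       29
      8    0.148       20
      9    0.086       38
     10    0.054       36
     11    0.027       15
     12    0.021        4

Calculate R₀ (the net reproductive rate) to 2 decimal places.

R₀ = Σ lₓ m_x:
  age 6: 0.450 × 18 = 8.1000
  age 7: 0.270 × 29 = 7.8300
  age 8: 0.148 × 20 = 2.9600
  age 9: 0.086 × 38 = 3.2680
  age 10: 0.054 × 36 = 1.9440
  age 11: 0.027 × 15 = 0.4050
  age 12: 0.021 × 4 = 0.0840
R₀ = 8.1000 + 7.8300 + 2.9600 + 3.2680 + 1.9440 + 0.4050 + 0.0840 = 24.5910

24.59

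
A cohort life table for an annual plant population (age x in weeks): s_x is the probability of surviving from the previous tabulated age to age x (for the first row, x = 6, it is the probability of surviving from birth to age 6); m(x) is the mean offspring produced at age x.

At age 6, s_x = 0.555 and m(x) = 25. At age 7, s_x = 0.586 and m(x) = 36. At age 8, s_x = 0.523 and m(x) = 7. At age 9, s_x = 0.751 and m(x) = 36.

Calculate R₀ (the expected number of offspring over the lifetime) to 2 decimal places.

Survivorship from birth: l_x = s_6·s_7·…·s_x.
  l_6 = 0.55500
  l_7 = 0.32523
  l_8 = 0.17010
  l_9 = 0.12774
R₀ = Σ l_x m(x):
  age 6: 0.55500 × 25 = 13.8750
  age 7: 0.32523 × 36 = 11.7083
  age 8: 0.17010 × 7 = 1.1907
  age 9: 0.12774 × 36 = 4.5986
R₀ = 13.8750 + 11.7083 + 1.1907 + 4.5986 = 31.3726

31.37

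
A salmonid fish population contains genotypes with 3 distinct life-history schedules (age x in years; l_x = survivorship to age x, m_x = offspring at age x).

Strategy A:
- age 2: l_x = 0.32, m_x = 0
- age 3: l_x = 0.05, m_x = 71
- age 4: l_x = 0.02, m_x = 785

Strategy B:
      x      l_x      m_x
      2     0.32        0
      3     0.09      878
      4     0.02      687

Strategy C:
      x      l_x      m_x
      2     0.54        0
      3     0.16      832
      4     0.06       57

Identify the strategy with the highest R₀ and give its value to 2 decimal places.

136.54

Strategy A: R₀ = 0.32×0 + 0.05×71 + 0.02×785 = 19.2500
Strategy B: R₀ = 0.32×0 + 0.09×878 + 0.02×687 = 92.7600
Strategy C: R₀ = 0.54×0 + 0.16×832 + 0.06×57 = 136.5400
Highest R₀: strategy C with 136.5400.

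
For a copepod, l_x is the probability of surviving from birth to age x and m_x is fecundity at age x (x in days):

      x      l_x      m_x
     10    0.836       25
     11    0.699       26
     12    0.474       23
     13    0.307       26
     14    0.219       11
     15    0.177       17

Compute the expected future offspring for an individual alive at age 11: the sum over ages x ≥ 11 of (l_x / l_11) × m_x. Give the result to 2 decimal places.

60.77

l_11 = 0.699. Conditional survival from age 11 to x is l_x / l_11.
  x=11: (0.699/0.699) × 26 = 26.0000
  x=12: (0.474/0.699) × 23 = 15.5966
  x=13: (0.307/0.699) × 26 = 11.4192
  x=14: (0.219/0.699) × 11 = 3.4464
  x=15: (0.177/0.699) × 17 = 4.3047
Sum = 26.0000 + 15.5966 + 11.4192 + 3.4464 + 4.3047 = 60.7668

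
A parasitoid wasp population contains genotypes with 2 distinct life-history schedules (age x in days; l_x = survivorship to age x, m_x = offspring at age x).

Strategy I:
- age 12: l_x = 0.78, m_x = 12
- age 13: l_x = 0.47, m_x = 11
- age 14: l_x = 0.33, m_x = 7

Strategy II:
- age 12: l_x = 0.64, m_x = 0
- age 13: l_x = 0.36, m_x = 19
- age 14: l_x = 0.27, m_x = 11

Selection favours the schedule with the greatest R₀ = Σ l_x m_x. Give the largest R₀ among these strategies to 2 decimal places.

Strategy I: R₀ = 0.78×12 + 0.47×11 + 0.33×7 = 16.8400
Strategy II: R₀ = 0.64×0 + 0.36×19 + 0.27×11 = 9.8100
Highest R₀: strategy I with 16.8400.

16.84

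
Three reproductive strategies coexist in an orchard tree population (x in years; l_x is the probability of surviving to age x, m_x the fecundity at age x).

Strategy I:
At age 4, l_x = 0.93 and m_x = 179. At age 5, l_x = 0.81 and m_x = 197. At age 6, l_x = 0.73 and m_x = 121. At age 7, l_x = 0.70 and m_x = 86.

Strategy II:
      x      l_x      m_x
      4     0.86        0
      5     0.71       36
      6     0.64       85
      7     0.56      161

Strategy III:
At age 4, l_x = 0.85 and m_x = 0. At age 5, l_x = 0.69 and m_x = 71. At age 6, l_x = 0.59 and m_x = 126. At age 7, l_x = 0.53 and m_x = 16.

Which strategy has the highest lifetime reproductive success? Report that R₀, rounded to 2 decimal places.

474.57

Strategy I: R₀ = 0.93×179 + 0.81×197 + 0.73×121 + 0.70×86 = 474.5700
Strategy II: R₀ = 0.86×0 + 0.71×36 + 0.64×85 + 0.56×161 = 170.1200
Strategy III: R₀ = 0.85×0 + 0.69×71 + 0.59×126 + 0.53×16 = 131.8100
Highest R₀: strategy I with 474.5700.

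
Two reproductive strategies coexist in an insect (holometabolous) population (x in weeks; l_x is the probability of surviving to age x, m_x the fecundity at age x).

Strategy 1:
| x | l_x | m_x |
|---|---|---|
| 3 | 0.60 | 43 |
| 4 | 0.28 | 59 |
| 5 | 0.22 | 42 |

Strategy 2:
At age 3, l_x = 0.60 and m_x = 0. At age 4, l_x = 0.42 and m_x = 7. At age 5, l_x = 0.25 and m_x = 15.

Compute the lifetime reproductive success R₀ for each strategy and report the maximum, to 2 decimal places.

Strategy 1: R₀ = 0.60×43 + 0.28×59 + 0.22×42 = 51.5600
Strategy 2: R₀ = 0.60×0 + 0.42×7 + 0.25×15 = 6.6900
Highest R₀: strategy 1 with 51.5600.

51.56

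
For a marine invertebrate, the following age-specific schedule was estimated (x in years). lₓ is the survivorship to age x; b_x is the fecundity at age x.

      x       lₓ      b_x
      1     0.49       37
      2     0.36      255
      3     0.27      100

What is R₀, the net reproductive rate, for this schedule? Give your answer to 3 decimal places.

136.930

R₀ = Σ lₓ b_x:
  age 1: 0.49 × 37 = 18.1300
  age 2: 0.36 × 255 = 91.8000
  age 3: 0.27 × 100 = 27.0000
R₀ = 18.1300 + 91.8000 + 27.0000 = 136.9300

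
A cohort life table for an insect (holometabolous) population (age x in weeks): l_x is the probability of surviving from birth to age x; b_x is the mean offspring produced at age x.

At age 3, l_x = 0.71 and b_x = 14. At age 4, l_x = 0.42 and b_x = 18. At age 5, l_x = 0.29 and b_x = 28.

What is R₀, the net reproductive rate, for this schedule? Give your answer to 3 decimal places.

25.620

R₀ = Σ l_x b_x:
  age 3: 0.71 × 14 = 9.9400
  age 4: 0.42 × 18 = 7.5600
  age 5: 0.29 × 28 = 8.1200
R₀ = 9.9400 + 7.5600 + 8.1200 = 25.6200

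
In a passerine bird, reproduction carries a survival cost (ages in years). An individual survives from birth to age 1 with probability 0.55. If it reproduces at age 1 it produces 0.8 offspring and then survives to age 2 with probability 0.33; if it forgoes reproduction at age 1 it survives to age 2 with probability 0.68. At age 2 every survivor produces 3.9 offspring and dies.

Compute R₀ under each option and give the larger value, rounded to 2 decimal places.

breed at age 1: R₀ = 0.55 × (0.8 + 0.33 × 3.9) = 0.55 × 2.0870 = 1.1479
delay to age 2: R₀ = 0.55 × (0.68 × 3.9) = 0.55 × 2.6520 = 1.4586
Higher: delay to age 2 (1.4586).

1.46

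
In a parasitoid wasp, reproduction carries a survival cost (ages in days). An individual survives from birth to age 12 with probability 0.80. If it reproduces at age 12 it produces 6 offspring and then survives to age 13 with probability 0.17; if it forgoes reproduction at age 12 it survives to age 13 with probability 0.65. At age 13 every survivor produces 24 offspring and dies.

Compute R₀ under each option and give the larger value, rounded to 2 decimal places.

12.48

breed at age 12: R₀ = 0.80 × (6 + 0.17 × 24) = 0.80 × 10.0800 = 8.0640
delay to age 13: R₀ = 0.80 × (0.65 × 24) = 0.80 × 15.6000 = 12.4800
Higher: delay to age 13 (12.4800).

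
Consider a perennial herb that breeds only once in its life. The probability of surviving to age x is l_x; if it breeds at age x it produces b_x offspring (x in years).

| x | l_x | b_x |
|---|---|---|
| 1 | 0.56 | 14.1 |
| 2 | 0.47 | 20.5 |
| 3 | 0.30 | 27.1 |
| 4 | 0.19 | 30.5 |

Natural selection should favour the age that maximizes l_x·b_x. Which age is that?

2

Expected offspring if breeding at age x = l_x × b_x:
  age 1: 0.56 × 14.1 = 7.896
  age 2: 0.47 × 20.5 = 9.635
  age 3: 0.30 × 27.1 = 8.130
  age 4: 0.19 × 30.5 = 5.795
Maximum at age 2 (9.635).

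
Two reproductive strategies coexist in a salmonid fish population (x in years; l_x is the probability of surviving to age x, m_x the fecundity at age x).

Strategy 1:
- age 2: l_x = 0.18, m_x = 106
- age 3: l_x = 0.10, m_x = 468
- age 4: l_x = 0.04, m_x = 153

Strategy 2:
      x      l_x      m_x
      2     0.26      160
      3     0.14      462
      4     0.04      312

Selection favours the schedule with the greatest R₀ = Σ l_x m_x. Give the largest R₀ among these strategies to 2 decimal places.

118.76

Strategy 1: R₀ = 0.18×106 + 0.10×468 + 0.04×153 = 72.0000
Strategy 2: R₀ = 0.26×160 + 0.14×462 + 0.04×312 = 118.7600
Highest R₀: strategy 2 with 118.7600.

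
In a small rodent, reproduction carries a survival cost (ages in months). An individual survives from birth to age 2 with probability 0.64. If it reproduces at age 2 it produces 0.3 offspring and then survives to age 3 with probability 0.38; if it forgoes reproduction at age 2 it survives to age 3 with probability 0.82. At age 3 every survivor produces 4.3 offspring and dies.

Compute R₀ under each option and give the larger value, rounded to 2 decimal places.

2.26

breed at age 2: R₀ = 0.64 × (0.3 + 0.38 × 4.3) = 0.64 × 1.9340 = 1.2378
delay to age 3: R₀ = 0.64 × (0.82 × 4.3) = 0.64 × 3.5260 = 2.2566
Higher: delay to age 3 (2.2566).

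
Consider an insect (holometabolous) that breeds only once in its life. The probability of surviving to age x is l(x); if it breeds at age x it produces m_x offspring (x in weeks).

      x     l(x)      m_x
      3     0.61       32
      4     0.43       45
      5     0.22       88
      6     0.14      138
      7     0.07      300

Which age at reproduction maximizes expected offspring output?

7

Expected offspring if breeding at age x = l(x) × m_x:
  age 3: 0.61 × 32 = 19.520
  age 4: 0.43 × 45 = 19.350
  age 5: 0.22 × 88 = 19.360
  age 6: 0.14 × 138 = 19.320
  age 7: 0.07 × 300 = 21.000
Maximum at age 7 (21.000).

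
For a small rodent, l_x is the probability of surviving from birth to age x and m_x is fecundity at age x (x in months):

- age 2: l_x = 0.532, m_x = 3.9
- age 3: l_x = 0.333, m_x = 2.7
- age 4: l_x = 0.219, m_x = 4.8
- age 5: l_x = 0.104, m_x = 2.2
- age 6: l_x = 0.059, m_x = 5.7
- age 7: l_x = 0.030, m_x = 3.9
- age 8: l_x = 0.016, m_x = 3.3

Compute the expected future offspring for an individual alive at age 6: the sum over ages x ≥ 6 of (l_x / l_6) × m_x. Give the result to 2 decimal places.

l_6 = 0.059. Conditional survival from age 6 to x is l_x / l_6.
  x=6: (0.059/0.059) × 5.7 = 5.7000
  x=7: (0.030/0.059) × 3.9 = 1.9831
  x=8: (0.016/0.059) × 3.3 = 0.8949
Sum = 5.7000 + 1.9831 + 0.8949 = 8.5780

8.58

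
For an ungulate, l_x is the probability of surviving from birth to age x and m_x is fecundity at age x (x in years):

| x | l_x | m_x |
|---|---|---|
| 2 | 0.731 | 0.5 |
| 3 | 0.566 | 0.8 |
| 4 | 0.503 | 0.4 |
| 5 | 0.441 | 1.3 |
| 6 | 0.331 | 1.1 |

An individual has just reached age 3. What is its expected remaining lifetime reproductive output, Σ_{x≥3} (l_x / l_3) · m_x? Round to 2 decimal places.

l_3 = 0.566. Conditional survival from age 3 to x is l_x / l_3.
  x=3: (0.566/0.566) × 0.8 = 0.8000
  x=4: (0.503/0.566) × 0.4 = 0.3555
  x=5: (0.441/0.566) × 1.3 = 1.0129
  x=6: (0.331/0.566) × 1.1 = 0.6433
Sum = 0.8000 + 0.3555 + 1.0129 + 0.6433 = 2.8117

2.81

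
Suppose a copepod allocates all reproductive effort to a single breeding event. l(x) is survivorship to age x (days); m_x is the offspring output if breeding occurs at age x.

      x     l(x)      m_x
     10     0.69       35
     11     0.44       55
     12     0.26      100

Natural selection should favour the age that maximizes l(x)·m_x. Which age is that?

12

Expected offspring if breeding at age x = l(x) × m_x:
  age 10: 0.69 × 35 = 24.150
  age 11: 0.44 × 55 = 24.200
  age 12: 0.26 × 100 = 26.000
Maximum at age 12 (26.000).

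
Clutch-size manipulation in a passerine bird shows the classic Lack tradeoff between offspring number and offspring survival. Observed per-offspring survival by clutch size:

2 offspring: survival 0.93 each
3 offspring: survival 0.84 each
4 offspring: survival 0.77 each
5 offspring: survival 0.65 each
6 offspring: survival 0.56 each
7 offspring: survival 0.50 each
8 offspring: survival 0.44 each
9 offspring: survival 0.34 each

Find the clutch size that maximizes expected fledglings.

8

Expected fledglings = c × s(c):
  c=2: 2 × 0.93 = 1.860
  c=3: 3 × 0.84 = 2.520
  c=4: 4 × 0.77 = 3.080
  c=5: 5 × 0.65 = 3.250
  c=6: 6 × 0.56 = 3.360
  c=7: 7 × 0.50 = 3.500
  c=8: 8 × 0.44 = 3.520
  c=9: 9 × 0.34 = 3.060
Maximum at c = 8 (3.520 fledglings).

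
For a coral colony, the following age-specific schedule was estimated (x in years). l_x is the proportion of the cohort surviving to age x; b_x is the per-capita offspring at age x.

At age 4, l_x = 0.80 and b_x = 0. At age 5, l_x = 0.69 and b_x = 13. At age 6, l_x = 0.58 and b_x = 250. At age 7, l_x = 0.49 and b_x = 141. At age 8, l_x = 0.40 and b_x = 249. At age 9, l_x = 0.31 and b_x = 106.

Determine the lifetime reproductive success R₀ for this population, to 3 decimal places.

R₀ = Σ l_x b_x:
  age 4: 0.80 × 0 = 0.0000
  age 5: 0.69 × 13 = 8.9700
  age 6: 0.58 × 250 = 145.0000
  age 7: 0.49 × 141 = 69.0900
  age 8: 0.40 × 249 = 99.6000
  age 9: 0.31 × 106 = 32.8600
R₀ = 0.0000 + 8.9700 + 145.0000 + 69.0900 + 99.6000 + 32.8600 = 355.5200

355.520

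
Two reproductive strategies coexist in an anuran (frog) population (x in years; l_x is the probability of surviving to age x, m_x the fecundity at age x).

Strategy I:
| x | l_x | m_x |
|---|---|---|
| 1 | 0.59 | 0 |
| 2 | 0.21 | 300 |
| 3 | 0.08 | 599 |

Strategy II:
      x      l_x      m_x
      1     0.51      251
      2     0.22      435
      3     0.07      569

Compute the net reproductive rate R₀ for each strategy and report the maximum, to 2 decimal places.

263.54

Strategy I: R₀ = 0.59×0 + 0.21×300 + 0.08×599 = 110.9200
Strategy II: R₀ = 0.51×251 + 0.22×435 + 0.07×569 = 263.5400
Highest R₀: strategy II with 263.5400.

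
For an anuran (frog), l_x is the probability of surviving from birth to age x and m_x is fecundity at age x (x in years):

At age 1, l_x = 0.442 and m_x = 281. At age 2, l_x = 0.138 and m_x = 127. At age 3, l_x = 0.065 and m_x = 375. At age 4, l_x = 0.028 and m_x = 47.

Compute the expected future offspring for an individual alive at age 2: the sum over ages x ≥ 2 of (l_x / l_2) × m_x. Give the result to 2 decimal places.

313.17

l_2 = 0.138. Conditional survival from age 2 to x is l_x / l_2.
  x=2: (0.138/0.138) × 127 = 127.0000
  x=3: (0.065/0.138) × 375 = 176.6304
  x=4: (0.028/0.138) × 47 = 9.5362
Sum = 127.0000 + 176.6304 + 9.5362 = 313.1667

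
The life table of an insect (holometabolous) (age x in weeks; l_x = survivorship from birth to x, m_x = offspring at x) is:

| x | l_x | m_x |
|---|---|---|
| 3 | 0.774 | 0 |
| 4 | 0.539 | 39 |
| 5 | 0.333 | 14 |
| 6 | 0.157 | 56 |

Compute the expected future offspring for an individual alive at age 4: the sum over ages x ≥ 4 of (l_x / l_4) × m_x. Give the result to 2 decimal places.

l_4 = 0.539. Conditional survival from age 4 to x is l_x / l_4.
  x=4: (0.539/0.539) × 39 = 39.0000
  x=5: (0.333/0.539) × 14 = 8.6494
  x=6: (0.157/0.539) × 56 = 16.3117
Sum = 39.0000 + 8.6494 + 16.3117 = 63.9610

63.96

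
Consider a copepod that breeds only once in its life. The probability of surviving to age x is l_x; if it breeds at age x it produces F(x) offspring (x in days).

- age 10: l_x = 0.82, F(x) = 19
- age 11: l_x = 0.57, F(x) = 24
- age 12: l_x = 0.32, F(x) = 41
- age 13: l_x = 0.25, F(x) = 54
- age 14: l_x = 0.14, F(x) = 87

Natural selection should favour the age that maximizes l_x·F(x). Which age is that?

10

Expected offspring if breeding at age x = l_x × F(x):
  age 10: 0.82 × 19 = 15.580
  age 11: 0.57 × 24 = 13.680
  age 12: 0.32 × 41 = 13.120
  age 13: 0.25 × 54 = 13.500
  age 14: 0.14 × 87 = 12.180
Maximum at age 10 (15.580).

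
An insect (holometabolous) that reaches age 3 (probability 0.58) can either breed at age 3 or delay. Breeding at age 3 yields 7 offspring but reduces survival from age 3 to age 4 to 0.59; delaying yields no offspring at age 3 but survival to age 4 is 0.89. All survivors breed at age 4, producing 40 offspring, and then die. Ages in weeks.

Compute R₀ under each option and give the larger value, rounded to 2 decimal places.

20.65

breed at age 3: R₀ = 0.58 × (7 + 0.59 × 40) = 0.58 × 30.6000 = 17.7480
delay to age 4: R₀ = 0.58 × (0.89 × 40) = 0.58 × 35.6000 = 20.6480
Higher: delay to age 4 (20.6480).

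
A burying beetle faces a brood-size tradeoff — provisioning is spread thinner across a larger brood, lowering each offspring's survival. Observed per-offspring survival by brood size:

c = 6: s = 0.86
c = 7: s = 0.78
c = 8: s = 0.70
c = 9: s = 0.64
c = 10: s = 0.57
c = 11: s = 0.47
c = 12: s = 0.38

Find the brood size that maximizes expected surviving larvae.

Expected surviving larvae = c × s(c):
  c=6: 6 × 0.86 = 5.160
  c=7: 7 × 0.78 = 5.460
  c=8: 8 × 0.70 = 5.600
  c=9: 9 × 0.64 = 5.760
  c=10: 10 × 0.57 = 5.700
  c=11: 11 × 0.47 = 5.170
  c=12: 12 × 0.38 = 4.560
Maximum at c = 9 (5.760 surviving larvae).

9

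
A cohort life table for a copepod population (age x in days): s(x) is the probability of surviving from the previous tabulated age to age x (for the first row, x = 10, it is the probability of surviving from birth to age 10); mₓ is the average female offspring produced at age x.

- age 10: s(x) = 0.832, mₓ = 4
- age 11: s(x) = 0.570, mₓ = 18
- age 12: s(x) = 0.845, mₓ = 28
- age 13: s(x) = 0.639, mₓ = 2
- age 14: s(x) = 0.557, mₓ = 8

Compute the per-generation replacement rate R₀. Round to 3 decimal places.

Survivorship from birth: l_x = s_10·s_11·…·s_x.
  l_10 = 0.83200
  l_11 = 0.47424
  l_12 = 0.40073
  l_13 = 0.25607
  l_14 = 0.14263
R₀ = Σ l_x mₓ:
  age 10: 0.83200 × 4 = 3.3280
  age 11: 0.47424 × 18 = 8.5363
  age 12: 0.40073 × 28 = 11.2204
  age 13: 0.25607 × 2 = 0.5121
  age 14: 0.14263 × 8 = 1.1410
R₀ = 3.3280 + 8.5363 + 11.2204 + 0.5121 + 1.1410 = 24.7379

24.738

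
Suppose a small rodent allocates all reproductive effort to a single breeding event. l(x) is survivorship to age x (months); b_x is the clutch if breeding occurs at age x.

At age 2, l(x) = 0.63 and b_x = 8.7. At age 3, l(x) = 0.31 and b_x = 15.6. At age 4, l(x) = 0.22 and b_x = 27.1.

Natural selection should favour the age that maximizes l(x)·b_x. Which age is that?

Expected offspring if breeding at age x = l(x) × b_x:
  age 2: 0.63 × 8.7 = 5.481
  age 3: 0.31 × 15.6 = 4.836
  age 4: 0.22 × 27.1 = 5.962
Maximum at age 4 (5.962).

4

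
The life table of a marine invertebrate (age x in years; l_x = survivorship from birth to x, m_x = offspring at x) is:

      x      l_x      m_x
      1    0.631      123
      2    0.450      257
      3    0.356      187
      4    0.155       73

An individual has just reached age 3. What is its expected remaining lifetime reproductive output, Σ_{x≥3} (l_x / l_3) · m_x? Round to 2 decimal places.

218.78

l_3 = 0.356. Conditional survival from age 3 to x is l_x / l_3.
  x=3: (0.356/0.356) × 187 = 187.0000
  x=4: (0.155/0.356) × 73 = 31.7837
Sum = 187.0000 + 31.7837 = 218.7837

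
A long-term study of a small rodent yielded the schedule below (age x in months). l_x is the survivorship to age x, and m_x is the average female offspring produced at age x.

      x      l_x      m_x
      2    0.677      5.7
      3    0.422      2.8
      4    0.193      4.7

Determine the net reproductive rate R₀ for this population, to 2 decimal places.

R₀ = Σ l_x m_x:
  age 2: 0.677 × 5.7 = 3.8589
  age 3: 0.422 × 2.8 = 1.1816
  age 4: 0.193 × 4.7 = 0.9071
R₀ = 3.8589 + 1.1816 + 0.9071 = 5.9476

5.95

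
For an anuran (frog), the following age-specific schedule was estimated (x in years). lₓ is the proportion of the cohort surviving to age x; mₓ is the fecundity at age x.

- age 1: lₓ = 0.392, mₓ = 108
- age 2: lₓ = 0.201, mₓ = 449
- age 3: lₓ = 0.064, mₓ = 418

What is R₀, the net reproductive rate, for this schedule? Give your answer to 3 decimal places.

159.337

R₀ = Σ lₓ mₓ:
  age 1: 0.392 × 108 = 42.3360
  age 2: 0.201 × 449 = 90.2490
  age 3: 0.064 × 418 = 26.7520
R₀ = 42.3360 + 90.2490 + 26.7520 = 159.3370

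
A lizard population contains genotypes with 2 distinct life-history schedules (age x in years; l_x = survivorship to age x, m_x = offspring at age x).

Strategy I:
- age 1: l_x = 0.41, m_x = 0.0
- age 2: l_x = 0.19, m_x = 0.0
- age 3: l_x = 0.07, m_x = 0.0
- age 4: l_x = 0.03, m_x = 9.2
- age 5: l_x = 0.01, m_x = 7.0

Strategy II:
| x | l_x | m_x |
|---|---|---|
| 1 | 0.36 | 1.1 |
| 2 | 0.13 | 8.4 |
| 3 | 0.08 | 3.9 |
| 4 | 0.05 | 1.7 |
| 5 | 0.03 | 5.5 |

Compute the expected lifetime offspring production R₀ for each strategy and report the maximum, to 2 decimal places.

Strategy I: R₀ = 0.41×0.0 + 0.19×0.0 + 0.07×0.0 + 0.03×9.2 + 0.01×7.0 = 0.3460
Strategy II: R₀ = 0.36×1.1 + 0.13×8.4 + 0.08×3.9 + 0.05×1.7 + 0.03×5.5 = 2.0500
Highest R₀: strategy II with 2.0500.

2.05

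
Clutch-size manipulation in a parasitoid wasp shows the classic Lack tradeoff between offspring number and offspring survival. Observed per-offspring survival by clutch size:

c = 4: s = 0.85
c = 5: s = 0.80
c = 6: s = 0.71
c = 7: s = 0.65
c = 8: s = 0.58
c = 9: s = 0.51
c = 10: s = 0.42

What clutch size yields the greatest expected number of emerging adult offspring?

8

Expected emerging adult offspring = c × s(c):
  c=4: 4 × 0.85 = 3.400
  c=5: 5 × 0.80 = 4.000
  c=6: 6 × 0.71 = 4.260
  c=7: 7 × 0.65 = 4.550
  c=8: 8 × 0.58 = 4.640
  c=9: 9 × 0.51 = 4.590
  c=10: 10 × 0.42 = 4.200
Maximum at c = 8 (4.640 emerging adult offspring).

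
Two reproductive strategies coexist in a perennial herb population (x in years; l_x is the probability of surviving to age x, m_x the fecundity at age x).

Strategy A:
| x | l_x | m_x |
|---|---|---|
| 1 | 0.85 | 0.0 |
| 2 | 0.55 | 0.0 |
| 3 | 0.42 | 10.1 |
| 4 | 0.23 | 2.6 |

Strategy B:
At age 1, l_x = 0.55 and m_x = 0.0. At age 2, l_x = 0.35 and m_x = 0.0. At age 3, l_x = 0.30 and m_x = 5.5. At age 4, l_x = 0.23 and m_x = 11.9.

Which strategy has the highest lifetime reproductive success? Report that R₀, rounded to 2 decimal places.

4.84

Strategy A: R₀ = 0.85×0.0 + 0.55×0.0 + 0.42×10.1 + 0.23×2.6 = 4.8400
Strategy B: R₀ = 0.55×0.0 + 0.35×0.0 + 0.30×5.5 + 0.23×11.9 = 4.3870
Highest R₀: strategy A with 4.8400.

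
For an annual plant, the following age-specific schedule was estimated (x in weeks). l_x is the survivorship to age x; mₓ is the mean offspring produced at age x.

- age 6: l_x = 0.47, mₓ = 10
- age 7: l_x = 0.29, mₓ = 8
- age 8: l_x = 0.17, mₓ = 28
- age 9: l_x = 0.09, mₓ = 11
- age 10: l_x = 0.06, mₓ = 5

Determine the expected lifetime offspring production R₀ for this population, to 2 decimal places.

13.07

R₀ = Σ l_x mₓ:
  age 6: 0.47 × 10 = 4.7000
  age 7: 0.29 × 8 = 2.3200
  age 8: 0.17 × 28 = 4.7600
  age 9: 0.09 × 11 = 0.9900
  age 10: 0.06 × 5 = 0.3000
R₀ = 4.7000 + 2.3200 + 4.7600 + 0.9900 + 0.3000 = 13.0700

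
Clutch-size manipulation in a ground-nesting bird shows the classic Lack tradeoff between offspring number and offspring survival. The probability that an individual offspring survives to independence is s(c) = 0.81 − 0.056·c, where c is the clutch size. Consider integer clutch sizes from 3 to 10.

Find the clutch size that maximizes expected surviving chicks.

7

Expected surviving chicks = c × s(c):
  c=3: 3 × 0.642 = 1.926
  c=4: 4 × 0.586 = 2.344
  c=5: 5 × 0.530 = 2.650
  c=6: 6 × 0.474 = 2.844
  c=7: 7 × 0.418 = 2.926
  c=8: 8 × 0.362 = 2.896
  c=9: 9 × 0.306 = 2.754
  c=10: 10 × 0.250 = 2.500
Maximum at c = 7 (2.926 surviving chicks).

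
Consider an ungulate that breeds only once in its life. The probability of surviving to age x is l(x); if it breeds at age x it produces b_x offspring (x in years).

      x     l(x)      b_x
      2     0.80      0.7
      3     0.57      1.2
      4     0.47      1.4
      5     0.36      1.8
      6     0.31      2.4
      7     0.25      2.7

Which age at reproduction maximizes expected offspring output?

6

Expected offspring if breeding at age x = l(x) × b_x:
  age 2: 0.80 × 0.7 = 0.560
  age 3: 0.57 × 1.2 = 0.684
  age 4: 0.47 × 1.4 = 0.658
  age 5: 0.36 × 1.8 = 0.648
  age 6: 0.31 × 2.4 = 0.744
  age 7: 0.25 × 2.7 = 0.675
Maximum at age 6 (0.744).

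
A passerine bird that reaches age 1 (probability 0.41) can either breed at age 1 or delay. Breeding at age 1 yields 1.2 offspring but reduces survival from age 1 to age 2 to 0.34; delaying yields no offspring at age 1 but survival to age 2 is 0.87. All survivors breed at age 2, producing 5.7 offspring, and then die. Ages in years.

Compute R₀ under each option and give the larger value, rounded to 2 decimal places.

2.03

breed at age 1: R₀ = 0.41 × (1.2 + 0.34 × 5.7) = 0.41 × 3.1380 = 1.2866
delay to age 2: R₀ = 0.41 × (0.87 × 5.7) = 0.41 × 4.9590 = 2.0332
Higher: delay to age 2 (2.0332).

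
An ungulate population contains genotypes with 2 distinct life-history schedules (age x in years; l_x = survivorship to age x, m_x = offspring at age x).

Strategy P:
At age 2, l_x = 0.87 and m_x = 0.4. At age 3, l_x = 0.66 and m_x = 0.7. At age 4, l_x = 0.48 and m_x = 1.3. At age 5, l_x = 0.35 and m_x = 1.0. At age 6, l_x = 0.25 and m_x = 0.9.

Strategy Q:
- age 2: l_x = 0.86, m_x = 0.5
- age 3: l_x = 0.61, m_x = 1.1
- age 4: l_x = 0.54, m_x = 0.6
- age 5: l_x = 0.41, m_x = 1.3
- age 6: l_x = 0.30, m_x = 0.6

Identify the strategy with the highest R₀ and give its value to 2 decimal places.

Strategy P: R₀ = 0.87×0.4 + 0.66×0.7 + 0.48×1.3 + 0.35×1.0 + 0.25×0.9 = 2.0090
Strategy Q: R₀ = 0.86×0.5 + 0.61×1.1 + 0.54×0.6 + 0.41×1.3 + 0.30×0.6 = 2.1380
Highest R₀: strategy Q with 2.1380.

2.14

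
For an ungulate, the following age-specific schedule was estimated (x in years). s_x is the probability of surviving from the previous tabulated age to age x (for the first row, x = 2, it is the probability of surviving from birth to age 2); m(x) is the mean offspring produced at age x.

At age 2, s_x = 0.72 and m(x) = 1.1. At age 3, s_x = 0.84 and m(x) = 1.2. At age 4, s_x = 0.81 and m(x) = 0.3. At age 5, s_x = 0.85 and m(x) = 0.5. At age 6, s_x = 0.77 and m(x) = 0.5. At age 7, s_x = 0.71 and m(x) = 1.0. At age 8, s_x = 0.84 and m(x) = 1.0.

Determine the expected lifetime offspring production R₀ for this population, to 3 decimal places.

Survivorship from birth: l_x = s_2·s_3·…·s_x.
  l_2 = 0.72000
  l_3 = 0.60480
  l_4 = 0.48989
  l_5 = 0.41640
  l_6 = 0.32063
  l_7 = 0.22765
  l_8 = 0.19122
R₀ = Σ l_x m(x):
  age 2: 0.72000 × 1.1 = 0.7920
  age 3: 0.60480 × 1.2 = 0.7258
  age 4: 0.48989 × 0.3 = 0.1470
  age 5: 0.41640 × 0.5 = 0.2082
  age 6: 0.32063 × 0.5 = 0.1603
  age 7: 0.22765 × 1.0 = 0.2276
  age 8: 0.19122 × 1.0 = 0.1912
R₀ = 0.7920 + 0.7258 + 0.1470 + 0.2082 + 0.1603 + 0.2276 + 0.1912 = 2.4521

2.452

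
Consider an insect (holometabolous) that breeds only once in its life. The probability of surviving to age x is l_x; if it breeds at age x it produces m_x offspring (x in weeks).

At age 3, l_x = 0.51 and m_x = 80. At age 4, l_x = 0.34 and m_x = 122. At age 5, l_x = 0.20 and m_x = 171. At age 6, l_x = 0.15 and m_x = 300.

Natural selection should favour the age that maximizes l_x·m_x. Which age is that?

Expected offspring if breeding at age x = l_x × m_x:
  age 3: 0.51 × 80 = 40.800
  age 4: 0.34 × 122 = 41.480
  age 5: 0.20 × 171 = 34.200
  age 6: 0.15 × 300 = 45.000
Maximum at age 6 (45.000).

6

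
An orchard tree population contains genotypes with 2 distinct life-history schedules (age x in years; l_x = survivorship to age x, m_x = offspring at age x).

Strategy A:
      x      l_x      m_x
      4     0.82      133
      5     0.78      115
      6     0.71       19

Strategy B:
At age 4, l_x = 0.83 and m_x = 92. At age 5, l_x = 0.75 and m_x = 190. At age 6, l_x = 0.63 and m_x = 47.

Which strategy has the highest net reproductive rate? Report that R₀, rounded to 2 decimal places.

Strategy A: R₀ = 0.82×133 + 0.78×115 + 0.71×19 = 212.2500
Strategy B: R₀ = 0.83×92 + 0.75×190 + 0.63×47 = 248.4700
Highest R₀: strategy B with 248.4700.

248.47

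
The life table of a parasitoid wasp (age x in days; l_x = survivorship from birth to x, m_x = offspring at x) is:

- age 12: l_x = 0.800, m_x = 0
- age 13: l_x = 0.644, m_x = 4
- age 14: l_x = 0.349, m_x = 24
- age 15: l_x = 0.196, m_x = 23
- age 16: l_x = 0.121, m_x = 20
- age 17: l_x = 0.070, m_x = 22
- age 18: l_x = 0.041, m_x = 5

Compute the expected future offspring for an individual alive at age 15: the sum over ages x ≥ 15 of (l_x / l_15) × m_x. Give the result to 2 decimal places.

44.25

l_15 = 0.196. Conditional survival from age 15 to x is l_x / l_15.
  x=15: (0.196/0.196) × 23 = 23.0000
  x=16: (0.121/0.196) × 20 = 12.3469
  x=17: (0.070/0.196) × 22 = 7.8571
  x=18: (0.041/0.196) × 5 = 1.0459
Sum = 23.0000 + 12.3469 + 7.8571 + 1.0459 = 44.2500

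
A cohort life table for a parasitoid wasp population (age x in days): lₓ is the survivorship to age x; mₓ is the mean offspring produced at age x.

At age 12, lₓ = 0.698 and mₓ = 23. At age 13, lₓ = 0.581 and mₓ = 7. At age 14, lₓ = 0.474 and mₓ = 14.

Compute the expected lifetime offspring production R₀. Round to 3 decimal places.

26.757

R₀ = Σ lₓ mₓ:
  age 12: 0.698 × 23 = 16.0540
  age 13: 0.581 × 7 = 4.0670
  age 14: 0.474 × 14 = 6.6360
R₀ = 16.0540 + 4.0670 + 6.6360 = 26.7570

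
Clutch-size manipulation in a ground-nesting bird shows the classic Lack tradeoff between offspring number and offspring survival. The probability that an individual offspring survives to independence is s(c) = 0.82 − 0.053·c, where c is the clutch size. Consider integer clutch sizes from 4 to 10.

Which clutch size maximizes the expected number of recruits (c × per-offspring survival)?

Expected recruits = c × s(c):
  c=4: 4 × 0.608 = 2.432
  c=5: 5 × 0.555 = 2.775
  c=6: 6 × 0.502 = 3.012
  c=7: 7 × 0.449 = 3.143
  c=8: 8 × 0.396 = 3.168
  c=9: 9 × 0.343 = 3.087
  c=10: 10 × 0.290 = 2.900
Maximum at c = 8 (3.168 recruits).

8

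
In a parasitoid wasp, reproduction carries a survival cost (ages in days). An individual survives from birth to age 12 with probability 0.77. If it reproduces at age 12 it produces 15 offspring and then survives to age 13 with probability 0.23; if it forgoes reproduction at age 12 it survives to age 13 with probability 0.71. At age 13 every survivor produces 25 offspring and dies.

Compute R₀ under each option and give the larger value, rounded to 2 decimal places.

15.98

breed at age 12: R₀ = 0.77 × (15 + 0.23 × 25) = 0.77 × 20.7500 = 15.9775
delay to age 13: R₀ = 0.77 × (0.71 × 25) = 0.77 × 17.7500 = 13.6675
Higher: breed at age 12 (15.9775).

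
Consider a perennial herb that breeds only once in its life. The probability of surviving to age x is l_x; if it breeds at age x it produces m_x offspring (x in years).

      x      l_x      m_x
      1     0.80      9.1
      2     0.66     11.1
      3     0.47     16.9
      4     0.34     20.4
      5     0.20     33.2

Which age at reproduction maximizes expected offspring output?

3

Expected offspring if breeding at age x = l_x × m_x:
  age 1: 0.80 × 9.1 = 7.280
  age 2: 0.66 × 11.1 = 7.326
  age 3: 0.47 × 16.9 = 7.943
  age 4: 0.34 × 20.4 = 6.936
  age 5: 0.20 × 33.2 = 6.640
Maximum at age 3 (7.943).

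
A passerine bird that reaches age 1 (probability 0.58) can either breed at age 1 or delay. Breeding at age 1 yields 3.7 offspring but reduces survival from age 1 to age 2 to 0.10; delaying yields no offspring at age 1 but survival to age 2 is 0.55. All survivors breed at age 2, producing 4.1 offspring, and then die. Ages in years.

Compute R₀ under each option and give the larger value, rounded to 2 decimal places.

2.38

breed at age 1: R₀ = 0.58 × (3.7 + 0.10 × 4.1) = 0.58 × 4.1100 = 2.3838
delay to age 2: R₀ = 0.58 × (0.55 × 4.1) = 0.58 × 2.2550 = 1.3079
Higher: breed at age 1 (2.3838).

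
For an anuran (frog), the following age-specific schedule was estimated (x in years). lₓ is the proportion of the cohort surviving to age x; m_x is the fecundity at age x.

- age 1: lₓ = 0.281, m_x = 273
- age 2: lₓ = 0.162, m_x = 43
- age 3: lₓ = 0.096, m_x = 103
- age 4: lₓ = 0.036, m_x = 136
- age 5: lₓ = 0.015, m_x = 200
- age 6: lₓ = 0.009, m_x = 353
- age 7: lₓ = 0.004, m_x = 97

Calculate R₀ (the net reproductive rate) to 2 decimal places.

R₀ = Σ lₓ m_x:
  age 1: 0.281 × 273 = 76.7130
  age 2: 0.162 × 43 = 6.9660
  age 3: 0.096 × 103 = 9.8880
  age 4: 0.036 × 136 = 4.8960
  age 5: 0.015 × 200 = 3.0000
  age 6: 0.009 × 353 = 3.1770
  age 7: 0.004 × 97 = 0.3880
R₀ = 76.7130 + 6.9660 + 9.8880 + 4.8960 + 3.0000 + 3.1770 + 0.3880 = 105.0280

105.03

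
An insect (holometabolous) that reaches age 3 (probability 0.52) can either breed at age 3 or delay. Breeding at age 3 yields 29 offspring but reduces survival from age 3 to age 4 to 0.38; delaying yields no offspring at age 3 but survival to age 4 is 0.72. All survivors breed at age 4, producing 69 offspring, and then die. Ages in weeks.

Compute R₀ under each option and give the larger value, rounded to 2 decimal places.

breed at age 3: R₀ = 0.52 × (29 + 0.38 × 69) = 0.52 × 55.2200 = 28.7144
delay to age 4: R₀ = 0.52 × (0.72 × 69) = 0.52 × 49.6800 = 25.8336
Higher: breed at age 3 (28.7144).

28.71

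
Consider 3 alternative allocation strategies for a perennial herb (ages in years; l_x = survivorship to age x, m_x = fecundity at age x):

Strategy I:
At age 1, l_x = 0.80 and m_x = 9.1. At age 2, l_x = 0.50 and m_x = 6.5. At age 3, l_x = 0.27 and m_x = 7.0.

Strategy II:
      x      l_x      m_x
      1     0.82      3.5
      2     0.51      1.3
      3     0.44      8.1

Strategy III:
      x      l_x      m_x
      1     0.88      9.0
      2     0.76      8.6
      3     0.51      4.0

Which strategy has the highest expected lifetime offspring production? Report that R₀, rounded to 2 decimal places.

16.50

Strategy I: R₀ = 0.80×9.1 + 0.50×6.5 + 0.27×7.0 = 12.4200
Strategy II: R₀ = 0.82×3.5 + 0.51×1.3 + 0.44×8.1 = 7.0970
Strategy III: R₀ = 0.88×9.0 + 0.76×8.6 + 0.51×4.0 = 16.4960
Highest R₀: strategy III with 16.4960.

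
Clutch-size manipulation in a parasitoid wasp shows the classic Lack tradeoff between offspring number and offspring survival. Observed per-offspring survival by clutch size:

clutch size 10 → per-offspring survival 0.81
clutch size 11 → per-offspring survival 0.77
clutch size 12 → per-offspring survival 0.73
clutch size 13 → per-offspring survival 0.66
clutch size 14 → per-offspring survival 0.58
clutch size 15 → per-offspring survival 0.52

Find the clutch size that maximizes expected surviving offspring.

Expected surviving offspring = c × s(c):
  c=10: 10 × 0.81 = 8.100
  c=11: 11 × 0.77 = 8.470
  c=12: 12 × 0.73 = 8.760
  c=13: 13 × 0.66 = 8.580
  c=14: 14 × 0.58 = 8.120
  c=15: 15 × 0.52 = 7.800
Maximum at c = 12 (8.760 surviving offspring).

12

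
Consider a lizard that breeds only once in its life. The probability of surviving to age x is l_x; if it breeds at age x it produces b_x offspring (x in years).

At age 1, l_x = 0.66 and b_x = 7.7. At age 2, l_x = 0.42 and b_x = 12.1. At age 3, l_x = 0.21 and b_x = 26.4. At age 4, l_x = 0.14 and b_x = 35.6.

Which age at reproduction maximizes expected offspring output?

Expected offspring if breeding at age x = l_x × b_x:
  age 1: 0.66 × 7.7 = 5.082
  age 2: 0.42 × 12.1 = 5.082
  age 3: 0.21 × 26.4 = 5.544
  age 4: 0.14 × 35.6 = 4.984
Maximum at age 3 (5.544).

3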